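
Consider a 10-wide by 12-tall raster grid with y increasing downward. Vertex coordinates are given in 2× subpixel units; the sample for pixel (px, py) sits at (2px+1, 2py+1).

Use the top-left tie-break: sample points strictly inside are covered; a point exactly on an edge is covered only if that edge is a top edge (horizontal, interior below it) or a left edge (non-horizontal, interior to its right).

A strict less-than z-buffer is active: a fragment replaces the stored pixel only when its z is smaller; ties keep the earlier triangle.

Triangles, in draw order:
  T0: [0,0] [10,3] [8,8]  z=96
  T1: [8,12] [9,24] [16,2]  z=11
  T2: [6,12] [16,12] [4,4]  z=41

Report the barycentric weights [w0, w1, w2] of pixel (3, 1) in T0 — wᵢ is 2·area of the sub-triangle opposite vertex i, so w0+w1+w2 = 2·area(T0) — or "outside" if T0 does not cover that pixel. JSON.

T0:
  2·area = 56
  edge (0, 0)→(10, 3): d=(10,3) right/bottom  bias=-1
  edge (10, 3)→(8, 8): d=(-2,5) right/bottom  bias=-1
  edge (8, 8)→(0, 0): d=(-8,-8) top-left  bias=+0
    (0,0)@(1, 1): e=[7,49,0] → █  [on edge]
    (1,0)@(3, 1): e=[1,39,16] → █
    (2,0)@(5, 1): e=[-5,29,32] → ·
    (0,1)@(1, 3): e=[27,45,-16] → ·
    (1,1)@(3, 3): e=[21,35,0] → █  [on edge]
    (2,1)@(5, 3): e=[15,25,16] → █
    (3,1)@(7, 3): e=[9,15,32] → █
    (4,1)@(9, 3): e=[3,5,48] → █
    (5,1)@(11, 3): e=[-3,-5,64] → ·
    (1,2)@(3, 5): e=[41,31,-16] → ·
    (2,2)@(5, 5): e=[35,21,0] → █  [on edge]
    (5,2)@(11, 5): e=[17,-9,48] → ·
    (3,3)@(7, 7): e=[49,7,0] → █  [on edge]
    (4,4)@(9, 9): e=[63,-7,0] → ·  [on edge]
    (5,5)@(11, 11): e=[77,-21,0] → ·  [on edge]
    (6,6)@(13, 13): e=[91,-35,0] → ·  [on edge]
    (7,7)@(15, 15): e=[105,-49,0] → ·  [on edge]
    (8,8)@(17, 17): e=[119,-63,0] → ·  [on edge]
    (9,9)@(19, 19): e=[133,-77,0] → ·  [on edge]
  covered (10 px):
    █ █ · · · · · · · ·
    · █ █ █ █ · · · · ·
    · · █ █ █ · · · · ·
    · · · █ · · · · · ·
    · · · · · · · · · ·
    · · · · · · · · · ·
    · · · · · · · · · ·
    · · · · · · · · · ·
    · · · · · · · · · ·
    · · · · · · · · · ·
    · · · · · · · · · ·
    · · · · · · · · · ·
T1:
  2·area = 106  (B↔C swapped to make it positive)
  edge (8, 12)→(16, 2): d=(8,-10) top-left  bias=+0
  edge (16, 2)→(9, 24): d=(-7,22) right/bottom  bias=-1
  edge (9, 24)→(8, 12): d=(-1,-12) top-left  bias=+0
    (7,2)@(15, 5): e=[14,1,91] → █
    (8,2)@(17, 5): e=[34,-43,115] → ·
    (6,3)@(13, 7): e=[10,31,65] → █
    (7,3)@(15, 7): e=[30,-13,89] → ·
    (5,4)@(11, 9): e=[6,61,39] → █
    (7,4)@(15, 9): e=[46,-27,87] → ·
    (4,5)@(9, 11): e=[2,91,13] → █
    (7,5)@(15, 11): e=[62,-41,85] → ·
    (4,6)@(9, 13): e=[18,77,11] → █
    (6,6)@(13, 13): e=[58,-11,59] → ·
    (4,7)@(9, 15): e=[34,63,9] → █
    (6,7)@(13, 15): e=[74,-25,57] → ·
  covered (16 px):
    · · · · · · · · · ·
    · · · · · · · · · ·
    · · · · · · · █ · ·
    · · · · · · █ · · ·
    · · · · · █ █ · · ·
    · · · · █ █ █ · · ·
    · · · · █ █ · · · ·
    · · · · █ █ · · · ·
    · · · · █ █ · · · ·
    · · · · █ · · · · ·
    · · · · █ · · · · ·
    · · · · █ · · · · ·
T2:
  2·area = 80  (B↔C swapped to make it positive)
  edge (6, 12)→(4, 4): d=(-2,-8) top-left  bias=+0
  edge (4, 4)→(16, 12): d=(12,8) right/bottom  bias=-1
  edge (16, 12)→(6, 12): d=(-10,0) right/bottom  bias=-1
    (2,2)@(5, 5): e=[6,4,70] → █
    (3,2)@(7, 5): e=[22,-12,70] → ·
    (2,3)@(5, 7): e=[2,28,50] → █
    (3,3)@(7, 7): e=[18,12,50] → █
    (4,3)@(9, 7): e=[34,-4,50] → ·
    (2,4)@(5, 9): e=[-2,52,30] → ·
    (3,4)@(7, 9): e=[14,36,30] → █
    (4,4)@(9, 9): e=[30,20,30] → █
    (5,4)@(11, 9): e=[46,4,30] → █
    (6,4)@(13, 9): e=[62,-12,30] → ·
    (3,5)@(7, 11): e=[10,60,10] → █
    (6,5)@(13, 11): e=[58,12,10] → █
  covered (10 px):
    · · · · · · · · · ·
    · · · · · · · · · ·
    · · █ · · · · · · ·
    · · █ █ · · · · · ·
    · · · █ █ █ · · · ·
    · · · █ █ █ █ · · ·
    · · · · · · · · · ·
    · · · · · · · · · ·
    · · · · · · · · · ·
    · · · · · · · · · ·
    · · · · · · · · · ·
    · · · · · · · · · ·

Answer: [15,32,9]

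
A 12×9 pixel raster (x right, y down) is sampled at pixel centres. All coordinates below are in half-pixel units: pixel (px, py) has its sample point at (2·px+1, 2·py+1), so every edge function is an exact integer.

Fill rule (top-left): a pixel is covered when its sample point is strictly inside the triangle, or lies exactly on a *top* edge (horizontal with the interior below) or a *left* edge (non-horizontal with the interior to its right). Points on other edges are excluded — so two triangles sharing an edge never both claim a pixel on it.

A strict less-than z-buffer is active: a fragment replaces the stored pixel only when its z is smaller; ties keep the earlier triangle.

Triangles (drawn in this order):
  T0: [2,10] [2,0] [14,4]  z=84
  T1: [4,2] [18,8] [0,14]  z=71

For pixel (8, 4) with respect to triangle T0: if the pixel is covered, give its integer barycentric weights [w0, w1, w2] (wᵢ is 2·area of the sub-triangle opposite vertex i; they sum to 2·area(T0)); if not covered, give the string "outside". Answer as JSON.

T0:
  2·area = 120
  edge (2, 10)→(2, 0): d=(0,-10) top-left  bias=+0
  edge (2, 0)→(14, 4): d=(12,4) right/bottom  bias=-1
  edge (14, 4)→(2, 10): d=(-12,6) right/bottom  bias=-1
    (1,0)@(3, 1): e=[10,8,102] → #
    (2,0)@(5, 1): e=[30,0,90] → ·  [on edge]
    (1,1)@(3, 3): e=[10,32,78] → #
    (2,1)@(5, 3): e=[30,24,66] → #
    (3,1)@(7, 3): e=[50,16,54] → #
    (4,1)@(9, 3): e=[70,8,42] → #
    (5,1)@(11, 3): e=[90,0,30] → ·  [on edge]
    (1,2)@(3, 5): e=[10,56,54] → #
    (5,2)@(11, 5): e=[90,24,6] → #
    (6,2)@(13, 5): e=[110,16,-6] → ·
    (8,2)@(17, 5): e=[150,0,-30] → ·  [on edge]
    (1,3)@(3, 7): e=[10,80,30] → #
    (11,3)@(23, 7): e=[210,0,-90] → ·  [on edge]
  covered (14 px):
    · # · · · · · · · · · ·
    · # # # # · · · · · · ·
    · # # # # # · · · · · ·
    · # # # · · · · · · · ·
    · # · · · · · · · · · ·
    · · · · · · · · · · · ·
    · · · · · · · · · · · ·
    · · · · · · · · · · · ·
    · · · · · · · · · · · ·
T1:
  2·area = 192
  edge (4, 2)→(18, 8): d=(14,6) right/bottom  bias=-1
  edge (18, 8)→(0, 14): d=(-18,6) right/bottom  bias=-1
  edge (0, 14)→(4, 2): d=(4,-12) top-left  bias=+0
    (2,1)@(5, 3): e=[8,168,16] → #
    (3,1)@(7, 3): e=[-4,156,40] → ·
    (1,2)@(3, 5): e=[48,144,0] → #  [on edge]
    (3,2)@(7, 5): e=[24,120,48] → #
    (4,2)@(9, 5): e=[12,108,72] → #
    (5,2)@(11, 5): e=[0,96,96] → ·  [on edge]
    (1,3)@(3, 7): e=[76,108,8] → #
    (5,3)@(11, 7): e=[28,60,104] → #
    (6,3)@(13, 7): e=[16,48,128] → #
    (7,3)@(15, 7): e=[4,36,152] → #
    (8,3)@(17, 7): e=[-8,24,176] → ·
    (10,3)@(21, 7): e=[-32,0,224] → ·  [on edge]
    (7,4)@(15, 9): e=[32,0,160] → ·  [on edge]
    (0,5)@(1, 11): e=[144,48,0] → #  [on edge]
    (4,5)@(9, 11): e=[96,0,96] → ·  [on edge]
    (1,6)@(3, 13): e=[160,0,32] → ·  [on edge]
  covered (23 px):
    · · · · · · · · · · · ·
    · · # · · · · · · · · ·
    · # # # # · · · · · · ·
    · # # # # # # # · · · ·
    · # # # # # # · · · · ·
    # # # # · · · · · · · ·
    # · · · · · · · · · · ·
    · · · · · · · · · · · ·
    · · · · · · · · · · · ·

Answer: "outside"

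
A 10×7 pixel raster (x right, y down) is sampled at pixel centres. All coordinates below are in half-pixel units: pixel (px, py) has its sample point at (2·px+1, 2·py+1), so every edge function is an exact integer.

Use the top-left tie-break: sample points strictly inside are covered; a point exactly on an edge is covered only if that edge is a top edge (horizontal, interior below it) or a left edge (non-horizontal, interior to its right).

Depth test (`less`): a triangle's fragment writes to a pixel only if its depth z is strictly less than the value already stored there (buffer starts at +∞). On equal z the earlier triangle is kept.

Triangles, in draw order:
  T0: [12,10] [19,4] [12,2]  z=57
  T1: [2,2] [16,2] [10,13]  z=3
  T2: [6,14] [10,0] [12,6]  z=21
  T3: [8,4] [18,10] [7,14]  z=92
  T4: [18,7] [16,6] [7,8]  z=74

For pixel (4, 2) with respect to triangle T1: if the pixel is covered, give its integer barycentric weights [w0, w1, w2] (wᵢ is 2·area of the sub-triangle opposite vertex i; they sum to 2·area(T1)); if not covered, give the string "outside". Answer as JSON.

T0:
  2·area = 56  (B↔C swapped to make it positive)
  edge (12, 10)→(12, 2): d=(0,-8) top-left  bias=+0
  edge (12, 2)→(19, 4): d=(7,2) right/bottom  bias=-1
  edge (19, 4)→(12, 10): d=(-7,6) right/bottom  bias=-1
    (6,1)@(13, 3): e=[8,5,43] → █
    (7,1)@(15, 3): e=[24,1,31] → █
    (8,1)@(17, 3): e=[40,-3,19] → ·
    (6,2)@(13, 5): e=[8,19,29] → █
    (8,2)@(17, 5): e=[40,11,5] → █
    (9,2)@(19, 5): e=[56,7,-7] → ·
    (6,3)@(13, 7): e=[8,33,15] → █
    (8,3)@(17, 7): e=[40,25,-9] → ·
    (6,4)@(13, 9): e=[8,47,1] → █
    (7,4)@(15, 9): e=[24,43,-11] → ·
    (6,5)@(13, 11): e=[8,61,-13] → ·
  covered (8 px):
    · · · · · · · · · ·
    · · · · · · █ █ · ·
    · · · · · · █ █ █ ·
    · · · · · · █ █ · ·
    · · · · · · █ · · ·
    · · · · · · · · · ·
    · · · · · · · · · ·
T1:
  2·area = 154
  edge (2, 2)→(16, 2): d=(14,0) top-left  bias=+0
  edge (16, 2)→(10, 13): d=(-6,11) right/bottom  bias=-1
  edge (10, 13)→(2, 2): d=(-8,-11) top-left  bias=+0
    (1,1)@(3, 3): e=[14,137,3] → █
    (2,1)@(5, 3): e=[14,115,25] → █
    (3,1)@(7, 3): e=[14,93,47] → █
    (4,1)@(9, 3): e=[14,71,69] → █
    (5,1)@(11, 3): e=[14,49,91] → █
    (6,1)@(13, 3): e=[14,27,113] → █
    (7,1)@(15, 3): e=[14,5,135] → █
    (8,1)@(17, 3): e=[14,-17,157] → ·
    (1,2)@(3, 5): e=[42,125,-13] → ·
    (2,2)@(5, 5): e=[42,103,9] → █
    (7,2)@(15, 5): e=[42,-7,119] → ·
    (2,3)@(5, 7): e=[70,91,-7] → ·
  covered (20 px):
    · · · · · · · · · ·
    · █ █ █ █ █ █ █ · ·
    · · █ █ █ █ █ · · ·
    · · · █ █ █ █ · · ·
    · · · · █ █ · · · ·
    · · · · █ █ · · · ·
    · · · · · · · · · ·
T2:
  2·area = 52
  edge (6, 14)→(10, 0): d=(4,-14) top-left  bias=+0
  edge (10, 0)→(12, 6): d=(2,6) right/bottom  bias=-1
  edge (12, 6)→(6, 14): d=(-6,8) right/bottom  bias=-1
    (5,1)@(11, 3): e=[26,0,26] → ·  [on edge]
    (4,2)@(9, 5): e=[6,16,30] → █
    (5,2)@(11, 5): e=[34,4,14] → █
    (6,2)@(13, 5): e=[62,-8,-2] → ·
    (4,3)@(9, 7): e=[14,20,18] → █
    (6,3)@(13, 7): e=[70,-4,-14] → ·
    (4,4)@(9, 9): e=[22,24,6] → █
    (5,4)@(11, 9): e=[50,12,-10] → ·
    (6,4)@(13, 9): e=[78,0,-26] → ·  [on edge]
    (3,5)@(7, 11): e=[2,40,10] → █
    (4,5)@(9, 11): e=[30,28,-6] → ·
    (3,6)@(7, 13): e=[10,44,-2] → ·
  covered (6 px):
    · · · · · · · · · ·
    · · · · · · · · · ·
    · · · · █ █ · · · ·
    · · · · █ █ · · · ·
    · · · · █ · · · · ·
    · · · █ · · · · · ·
    · · · · · · · · · ·
T3:
  2·area = 106
  edge (8, 4)→(18, 10): d=(10,6) right/bottom  bias=-1
  edge (18, 10)→(7, 14): d=(-11,4) right/bottom  bias=-1
  edge (7, 14)→(8, 4): d=(1,-10) top-left  bias=+0
    (1,0)@(3, 1): e=[0,159,-53] → ·  [on edge]
    (4,2)@(9, 5): e=[4,91,11] → █
    (5,2)@(11, 5): e=[-8,83,31] → ·
    (4,3)@(9, 7): e=[24,69,13] → █
    (5,3)@(11, 7): e=[12,61,33] → █
    (6,3)@(13, 7): e=[0,53,53] → ·  [on edge]
    (4,4)@(9, 9): e=[44,47,15] → █
    (6,4)@(13, 9): e=[20,31,55] → █
    (7,4)@(15, 9): e=[8,23,75] → █
    (8,4)@(17, 9): e=[-4,15,95] → ·
    (4,5)@(9, 11): e=[64,25,17] → █
    (8,5)@(17, 11): e=[16,-7,97] → ·
  covered (12 px):
    · · · · · · · · · ·
    · · · · · · · · · ·
    · · · · █ · · · · ·
    · · · · █ █ · · · ·
    · · · · █ █ █ █ · ·
    · · · · █ █ █ █ · ·
    · · · · █ · · · · ·
T4:
  2·area = 13  (B↔C swapped to make it positive)
  edge (18, 7)→(7, 8): d=(-11,1) right/bottom  bias=-1
  edge (7, 8)→(16, 6): d=(9,-2) top-left  bias=+0
  edge (16, 6)→(18, 7): d=(2,1) right/bottom  bias=-1
    (6,3)@(13, 7): e=[5,3,5] → █
    (7,3)@(15, 7): e=[3,7,3] → █
    (8,3)@(17, 7): e=[1,11,1] → █
    (9,3)@(19, 7): e=[-1,15,-1] → ·
    (6,4)@(13, 9): e=[-17,21,9] → ·
    (7,4)@(15, 9): e=[-19,25,7] → ·
    (8,4)@(17, 9): e=[-21,29,5] → ·
  covered (3 px):
    · · · · · · · · · ·
    · · · · · · · · · ·
    · · · · · · · · · ·
    · · · · · · █ █ █ ·
    · · · · · · · · · ·
    · · · · · · · · · ·
    · · · · · · · · · ·

Final: [59,53,42]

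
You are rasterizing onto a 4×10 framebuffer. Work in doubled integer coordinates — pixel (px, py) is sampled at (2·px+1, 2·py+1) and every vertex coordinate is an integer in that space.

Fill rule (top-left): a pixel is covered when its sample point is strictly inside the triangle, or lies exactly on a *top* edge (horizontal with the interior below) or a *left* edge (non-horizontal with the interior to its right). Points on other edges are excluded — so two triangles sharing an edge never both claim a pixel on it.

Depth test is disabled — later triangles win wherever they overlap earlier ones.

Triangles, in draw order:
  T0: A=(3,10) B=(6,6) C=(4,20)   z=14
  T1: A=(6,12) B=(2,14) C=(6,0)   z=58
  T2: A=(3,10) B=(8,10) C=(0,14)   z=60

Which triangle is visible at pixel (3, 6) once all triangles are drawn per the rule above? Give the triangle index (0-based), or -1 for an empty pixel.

T0:
  2·area = 34
  edge (3, 10)→(6, 6): d=(3,-4) top-left  bias=+0
  edge (6, 6)→(4, 20): d=(-2,14) right/bottom  bias=-1
  edge (4, 20)→(3, 10): d=(-1,-10) top-left  bias=+0
    (2,4)@(5, 9): e=[5,8,21] → █
    (3,4)@(7, 9): e=[13,-20,41] → ·
    (2,5)@(5, 11): e=[11,4,19] → █
    (3,5)@(7, 11): e=[19,-24,39] → ·
    (2,6)@(5, 13): e=[17,0,17] → ·  [on edge]
  covered (2 px):
    · · · ·
    · · · ·
    · · · ·
    · · · ·
    · · █ ·
    · · █ ·
    · · · ·
    · · · ·
    · · · ·
    · · · ·
T1:
  2·area = 48
  edge (6, 12)→(2, 14): d=(-4,2) right/bottom  bias=-1
  edge (2, 14)→(6, 0): d=(4,-14) top-left  bias=+0
  edge (6, 0)→(6, 12): d=(0,12) right/bottom  bias=-1
    (2,2)@(5, 5): e=[30,6,12] → █
    (3,2)@(7, 5): e=[26,34,-12] → ·
    (2,3)@(5, 7): e=[22,14,12] → █
    (3,3)@(7, 7): e=[18,42,-12] → ·
    (2,4)@(5, 9): e=[14,22,12] → █
    (3,4)@(7, 9): e=[10,50,-12] → ·
    (1,5)@(3, 11): e=[10,2,36] → █
    (3,5)@(7, 11): e=[2,58,-12] → ·
    (1,6)@(3, 13): e=[2,10,36] → █
    (2,6)@(5, 13): e=[-2,38,12] → ·
    (1,7)@(3, 15): e=[-6,18,36] → ·
  covered (6 px):
    · · · ·
    · · · ·
    · · █ ·
    · · █ ·
    · · █ ·
    · █ █ ·
    · █ · ·
    · · · ·
    · · · ·
    · · · ·
T2:
  2·area = 20
  edge (3, 10)→(8, 10): d=(5,0) top-left  bias=+0
  edge (8, 10)→(0, 14): d=(-8,4) right/bottom  bias=-1
  edge (0, 14)→(3, 10): d=(3,-4) top-left  bias=+0
    (1,5)@(3, 11): e=[5,12,3] → █
    (2,5)@(5, 11): e=[5,4,11] → █
    (3,5)@(7, 11): e=[5,-4,19] → ·
    (0,6)@(1, 13): e=[15,4,1] → █
    (1,6)@(3, 13): e=[15,-4,9] → ·
    (2,6)@(5, 13): e=[15,-12,17] → ·
    (0,7)@(1, 15): e=[25,-12,7] → ·
  covered (3 px):
    · · · ·
    · · · ·
    · · · ·
    · · · ·
    · · · ·
    · █ █ ·
    █ · · ·
    · · · ·
    · · · ·
    · · · ·

Z-buffer (winner per pixel, '.' = empty):
  . . . .
  . . . .
  . . 1 .
  . . 1 .
  . . 1 .
  . 2 2 .
  2 1 . .
  . . . .
  . . . .
  . . . .

Answer: -1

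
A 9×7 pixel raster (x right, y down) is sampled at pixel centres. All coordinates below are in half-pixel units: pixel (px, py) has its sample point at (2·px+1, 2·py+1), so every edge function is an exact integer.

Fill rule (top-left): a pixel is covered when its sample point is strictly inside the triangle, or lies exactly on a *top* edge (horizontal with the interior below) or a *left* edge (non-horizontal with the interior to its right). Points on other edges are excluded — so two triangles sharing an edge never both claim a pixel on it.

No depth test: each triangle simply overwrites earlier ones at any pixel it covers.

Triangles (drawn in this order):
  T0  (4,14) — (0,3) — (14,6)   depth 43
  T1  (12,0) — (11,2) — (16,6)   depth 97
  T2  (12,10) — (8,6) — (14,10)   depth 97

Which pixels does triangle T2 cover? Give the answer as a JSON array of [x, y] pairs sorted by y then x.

T0:
  2·area = 142
  edge (4, 14)→(0, 3): d=(-4,-11) top-left  bias=+0
  edge (0, 3)→(14, 6): d=(14,3) right/bottom  bias=-1
  edge (14, 6)→(4, 14): d=(-10,8) right/bottom  bias=-1
    (0,2)@(1, 5): e=[3,25,114] → #
    (1,2)@(3, 5): e=[25,19,98] → #
    (2,2)@(5, 5): e=[47,13,82] → #
    (3,2)@(7, 5): e=[69,7,66] → #
    (4,2)@(9, 5): e=[91,1,50] → #
    (5,2)@(11, 5): e=[113,-5,34] → ·
    (0,3)@(1, 7): e=[-5,53,94] → ·
    (1,3)@(3, 7): e=[17,47,78] → #
    (5,3)@(11, 7): e=[105,23,14] → #
    (6,3)@(13, 7): e=[127,17,-2] → ·
    (1,4)@(3, 9): e=[9,75,58] → #
    (5,4)@(11, 9): e=[97,51,-6] → ·
  covered (18 px):
    · · · · · · · · ·
    · · · · · · · · ·
    # # # # # · · · ·
    · # # # # # · · ·
    · # # # # · · · ·
    · # # # · · · · ·
    · · # · · · · · ·
T1:
  2·area = 14  (B↔C swapped to make it positive)
  edge (12, 0)→(16, 6): d=(4,6) right/bottom  bias=-1
  edge (16, 6)→(11, 2): d=(-5,-4) top-left  bias=+0
  edge (11, 2)→(12, 0): d=(1,-2) top-left  bias=+0
    (6,1)@(13, 3): e=[6,3,5] → #
    (7,1)@(15, 3): e=[-6,11,9] → ·
    (6,2)@(13, 5): e=[14,-7,7] → ·
    (7,2)@(15, 5): e=[2,1,11] → #
    (8,2)@(17, 5): e=[-10,9,15] → ·
    (7,3)@(15, 7): e=[10,-9,13] → ·
  covered (2 px):
    · · · · · · · · ·
    · · · · · · # · ·
    · · · · · · · # ·
    · · · · · · · · ·
    · · · · · · · · ·
    · · · · · · · · ·
    · · · · · · · · ·
T2:
  2·area = 8
  edge (12, 10)→(8, 6): d=(-4,-4) top-left  bias=+0
  edge (8, 6)→(14, 10): d=(6,4) right/bottom  bias=-1
  edge (14, 10)→(12, 10): d=(-2,0) right/bottom  bias=-1
    (1,0)@(3, 1): e=[0,-10,18] → ·  [on edge]
    (2,1)@(5, 3): e=[0,-6,14] → ·  [on edge]
    (3,2)@(7, 5): e=[0,-2,10] → ·  [on edge]
    (4,3)@(9, 7): e=[0,2,6] → #  [on edge]
    (5,3)@(11, 7): e=[8,-6,6] → ·
    (4,4)@(9, 9): e=[-8,14,2] → ·
    (5,4)@(11, 9): e=[0,6,2] → #  [on edge]
    (6,4)@(13, 9): e=[8,-2,2] → ·
    (5,5)@(11, 11): e=[-8,18,-2] → ·
    (6,5)@(13, 11): e=[0,10,-2] → ·  [on edge]
    (7,6)@(15, 13): e=[0,14,-6] → ·  [on edge]
  covered (2 px):
    · · · · · · · · ·
    · · · · · · · · ·
    · · · · · · · · ·
    · · · · # · · · ·
    · · · · · # · · ·
    · · · · · · · · ·
    · · · · · · · · ·

Final: [[4,3],[5,4]]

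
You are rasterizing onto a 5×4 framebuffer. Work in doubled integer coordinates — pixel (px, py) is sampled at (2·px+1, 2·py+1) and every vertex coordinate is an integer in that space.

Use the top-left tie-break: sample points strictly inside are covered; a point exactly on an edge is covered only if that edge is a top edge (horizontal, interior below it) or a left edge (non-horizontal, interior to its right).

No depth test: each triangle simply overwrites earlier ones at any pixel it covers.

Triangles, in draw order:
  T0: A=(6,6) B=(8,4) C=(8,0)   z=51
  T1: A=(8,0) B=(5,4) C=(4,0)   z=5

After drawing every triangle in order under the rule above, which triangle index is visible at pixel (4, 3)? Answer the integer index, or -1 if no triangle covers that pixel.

T0:
  2·area = 8  (B↔C swapped to make it positive)
  edge (6, 6)→(8, 0): d=(2,-6) top-left  bias=+0
  edge (8, 0)→(8, 4): d=(0,4) right/bottom  bias=-1
  edge (8, 4)→(6, 6): d=(-2,2) right/bottom  bias=-1
    (3,1)@(7, 3): e=[0,4,4] → #  [on edge]
    (4,1)@(9, 3): e=[12,-4,0] → ·  [on edge]
    (3,2)@(7, 5): e=[4,4,0] → ·  [on edge]
    (2,3)@(5, 7): e=[-4,12,0] → ·  [on edge]
  covered (1 px):
    · · · · ·
    · · · # ·
    · · · · ·
    · · · · ·
T1:
  2·area = 16
  edge (8, 0)→(5, 4): d=(-3,4) right/bottom  bias=-1
  edge (5, 4)→(4, 0): d=(-1,-4) top-left  bias=+0
  edge (4, 0)→(8, 0): d=(4,0) top-left  bias=+0
    (2,0)@(5, 1): e=[9,3,4] → #
    (3,0)@(7, 1): e=[1,11,4] → #
    (4,0)@(9, 1): e=[-7,19,4] → ·
    (2,1)@(5, 3): e=[3,1,12] → #
    (3,1)@(7, 3): e=[-5,9,12] → ·
    (2,2)@(5, 5): e=[-3,-1,20] → ·
  covered (3 px):
    · · # # ·
    · · # · ·
    · · · · ·
    · · · · ·

Z-buffer (winner per pixel, '.' = empty):
  . . 1 1 .
  . . 1 0 .
  . . . . .
  . . . . .

Result: -1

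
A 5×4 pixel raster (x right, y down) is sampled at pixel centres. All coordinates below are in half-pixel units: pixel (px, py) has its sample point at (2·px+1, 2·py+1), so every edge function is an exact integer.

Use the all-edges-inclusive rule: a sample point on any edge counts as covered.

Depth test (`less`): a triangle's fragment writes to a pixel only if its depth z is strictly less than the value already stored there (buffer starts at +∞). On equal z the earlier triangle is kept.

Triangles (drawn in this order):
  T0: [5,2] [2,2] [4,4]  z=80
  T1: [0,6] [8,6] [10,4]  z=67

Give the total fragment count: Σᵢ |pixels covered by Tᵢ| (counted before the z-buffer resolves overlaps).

T0:
  2·area = 6  (B↔C swapped to make it positive)
  edge (5, 2)→(4, 4): d=(-1,2) inclusive
  edge (4, 4)→(2, 2): d=(-2,-2) inclusive
  edge (2, 2)→(5, 2): d=(3,0) inclusive
    (0,0)@(1, 1): e=[9,0,-3] → ·  [on edge]
    (1,1)@(3, 3): e=[3,0,3] → #  [on edge]
    (2,1)@(5, 3): e=[-1,4,3] → ·
    (1,2)@(3, 5): e=[1,-4,9] → ·
    (2,2)@(5, 5): e=[-3,0,9] → ·  [on edge]
    (3,3)@(7, 7): e=[-9,0,15] → ·  [on edge]
  covered (1 px):
    · · · · ·
    · # · · ·
    · · · · ·
    · · · · ·
T1:
  2·area = 16  (B↔C swapped to make it positive)
  edge (0, 6)→(10, 4): d=(10,-2) inclusive
  edge (10, 4)→(8, 6): d=(-2,2) inclusive
  edge (8, 6)→(0, 6): d=(-8,0) inclusive
    (2,2)@(5, 5): e=[0,8,8] → #  [on edge]
    (3,2)@(7, 5): e=[4,4,8] → #
    (4,2)@(9, 5): e=[8,0,8] → #  [on edge]
    (2,3)@(5, 7): e=[20,4,-8] → ·
    (3,3)@(7, 7): e=[24,0,-8] → ·  [on edge]
    (4,3)@(9, 7): e=[28,-4,-8] → ·
  covered (3 px):
    · · · · ·
    · · · · ·
    · · # # #
    · · · · ·

Final: 4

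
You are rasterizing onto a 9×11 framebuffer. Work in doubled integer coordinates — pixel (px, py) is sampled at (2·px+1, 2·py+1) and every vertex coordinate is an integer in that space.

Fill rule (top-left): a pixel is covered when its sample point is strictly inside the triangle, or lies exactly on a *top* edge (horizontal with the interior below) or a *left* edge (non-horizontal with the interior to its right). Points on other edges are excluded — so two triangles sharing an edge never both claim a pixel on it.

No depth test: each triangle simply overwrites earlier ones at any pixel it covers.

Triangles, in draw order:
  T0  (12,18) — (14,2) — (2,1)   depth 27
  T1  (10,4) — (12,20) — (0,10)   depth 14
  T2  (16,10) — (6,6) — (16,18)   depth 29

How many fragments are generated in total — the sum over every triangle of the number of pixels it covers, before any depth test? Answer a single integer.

T0:
  2·area = 194  (B↔C swapped to make it positive)
  edge (12, 18)→(2, 1): d=(-10,-17) top-left  bias=+0
  edge (2, 1)→(14, 2): d=(12,1) right/bottom  bias=-1
  edge (14, 2)→(12, 18): d=(-2,16) right/bottom  bias=-1
    (2,1)@(5, 3): e=[31,21,142] → █
    (3,1)@(7, 3): e=[65,19,110] → █
    (4,1)@(9, 3): e=[99,17,78] → █
    (5,1)@(11, 3): e=[133,15,46] → █
    (6,1)@(13, 3): e=[167,13,14] → █
    (7,1)@(15, 3): e=[201,11,-18] → ·
    (2,2)@(5, 5): e=[11,45,138] → █
    (7,2)@(15, 5): e=[181,35,-22] → ·
    (2,3)@(5, 7): e=[-9,69,134] → ·
    (3,3)@(7, 7): e=[25,67,102] → █
    (7,3)@(15, 7): e=[161,59,-26] → ·
    (3,4)@(7, 9): e=[5,91,98] → █
  covered (22 px):
    · · · · · · · · ·
    · · █ █ █ █ █ · ·
    · · █ █ █ █ █ · ·
    · · · █ █ █ █ · ·
    · · · █ █ █ █ · ·
    · · · · █ █ · · ·
    · · · · · █ · · ·
    · · · · · █ · · ·
    · · · · · · · · ·
    · · · · · · · · ·
    · · · · · · · · ·
T1:
  2·area = 172
  edge (10, 4)→(12, 20): d=(2,16) right/bottom  bias=-1
  edge (12, 20)→(0, 10): d=(-12,-10) top-left  bias=+0
  edge (0, 10)→(10, 4): d=(10,-6) top-left  bias=+0
    (7,0)@(15, 1): e=[-86,258,0] → ·  [on edge]
    (4,2)@(9, 5): e=[18,150,4] → █
    (5,2)@(11, 5): e=[-14,170,16] → ·
    (2,3)@(5, 7): e=[86,86,0] → █  [on edge]
    (3,3)@(7, 7): e=[54,106,12] → █
    (5,3)@(11, 7): e=[-10,146,36] → ·
    (1,4)@(3, 9): e=[122,42,8] → █
    (5,4)@(11, 9): e=[-6,122,56] → ·
    (1,5)@(3, 11): e=[126,18,28] → █
    (5,5)@(11, 11): e=[-2,98,76] → ·
    (1,6)@(3, 13): e=[130,-6,48] → ·
    (2,6)@(5, 13): e=[98,14,60] → █
  covered (22 px):
    · · · · · · · · ·
    · · · · · · · · ·
    · · · · █ · · · ·
    · · █ █ █ · · · ·
    · █ █ █ █ · · · ·
    · █ █ █ █ · · · ·
    · · █ █ █ █ · · ·
    · · · █ █ █ · · ·
    · · · · █ █ · · ·
    · · · · · █ · · ·
    · · · · · · · · ·
T2:
  2·area = 80  (B↔C swapped to make it positive)
  edge (16, 10)→(16, 18): d=(0,8) right/bottom  bias=-1
  edge (16, 18)→(6, 6): d=(-10,-12) top-left  bias=+0
  edge (6, 6)→(16, 10): d=(10,4) right/bottom  bias=-1
    (3,3)@(7, 7): e=[72,2,6] → █
    (4,3)@(9, 7): e=[56,26,-2] → ·
    (3,4)@(7, 9): e=[72,-18,26] → ·
    (4,4)@(9, 9): e=[56,6,18] → █
    (5,4)@(11, 9): e=[40,30,10] → █
    (6,4)@(13, 9): e=[24,54,2] → █
    (7,4)@(15, 9): e=[8,78,-6] → ·
    (4,5)@(9, 11): e=[56,-14,38] → ·
    (5,5)@(11, 11): e=[40,10,30] → █
    (7,5)@(15, 11): e=[8,58,14] → █
    (8,5)@(17, 11): e=[-8,82,6] → ·
    (5,6)@(11, 13): e=[40,-10,50] → ·
  covered (10 px):
    · · · · · · · · ·
    · · · · · · · · ·
    · · · · · · · · ·
    · · · █ · · · · ·
    · · · · █ █ █ · ·
    · · · · · █ █ █ ·
    · · · · · · █ █ ·
    · · · · · · · █ ·
    · · · · · · · · ·
    · · · · · · · · ·
    · · · · · · · · ·

Result: 54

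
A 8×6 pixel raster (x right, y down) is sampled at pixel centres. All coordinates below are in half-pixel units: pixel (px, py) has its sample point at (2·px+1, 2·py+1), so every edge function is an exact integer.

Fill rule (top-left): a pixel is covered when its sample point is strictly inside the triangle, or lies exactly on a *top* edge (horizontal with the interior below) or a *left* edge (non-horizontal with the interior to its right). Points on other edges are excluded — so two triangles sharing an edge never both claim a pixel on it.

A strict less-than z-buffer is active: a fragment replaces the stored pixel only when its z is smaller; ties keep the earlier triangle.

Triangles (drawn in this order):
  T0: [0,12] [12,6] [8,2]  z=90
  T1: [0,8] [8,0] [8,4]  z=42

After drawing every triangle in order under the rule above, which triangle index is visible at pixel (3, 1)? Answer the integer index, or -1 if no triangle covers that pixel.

T0:
  2·area = 72  (B↔C swapped to make it positive)
  edge (0, 12)→(8, 2): d=(8,-10) top-left  bias=+0
  edge (8, 2)→(12, 6): d=(4,4) right/bottom  bias=-1
  edge (12, 6)→(0, 12): d=(-12,6) right/bottom  bias=-1
    (3,0)@(7, 1): e=[-18,0,90] → ·  [on edge]
    (4,1)@(9, 3): e=[18,0,54] → ·  [on edge]
    (3,2)@(7, 5): e=[14,16,42] → #
    (4,2)@(9, 5): e=[34,8,30] → #
    (5,2)@(11, 5): e=[54,0,18] → ·  [on edge]
    (2,3)@(5, 7): e=[10,32,30] → #
    (5,3)@(11, 7): e=[70,8,-6] → ·
    (6,3)@(13, 7): e=[90,0,-18] → ·  [on edge]
    (1,4)@(3, 9): e=[6,48,18] → #
    (3,4)@(7, 9): e=[46,32,-6] → ·
    (4,4)@(9, 9): e=[66,24,-18] → ·
    (7,4)@(15, 9): e=[126,0,-54] → ·  [on edge]
  covered (8 px):
    · · · · · · · ·
    · · · · · · · ·
    · · · # # · · ·
    · · # # # · · ·
    · # # · · · · ·
    # · · · · · · ·
T1:
  2·area = 32
  edge (0, 8)→(8, 0): d=(8,-8) top-left  bias=+0
  edge (8, 0)→(8, 4): d=(0,4) right/bottom  bias=-1
  edge (8, 4)→(0, 8): d=(-8,4) right/bottom  bias=-1
    (3,0)@(7, 1): e=[0,4,28] → #  [on edge]
    (4,0)@(9, 1): e=[16,-4,20] → ·
    (2,1)@(5, 3): e=[0,12,20] → #  [on edge]
    (4,1)@(9, 3): e=[32,-4,4] → ·
    (1,2)@(3, 5): e=[0,20,12] → #  [on edge]
    (3,2)@(7, 5): e=[32,4,-4] → ·
    (0,3)@(1, 7): e=[0,28,4] → #  [on edge]
    (1,3)@(3, 7): e=[16,20,-4] → ·
    (2,3)@(5, 7): e=[32,12,-12] → ·
    (0,4)@(1, 9): e=[16,28,-12] → ·
  covered (6 px):
    · · · # · · · ·
    · · # # · · · ·
    · # # · · · · ·
    # · · · · · · ·
    · · · · · · · ·
    · · · · · · · ·

Z-buffer (winner per pixel, '.' = empty):
  . . . 1 . . . .
  . . 1 1 . . . .
  . 1 1 0 0 . . .
  1 . 0 0 0 . . .
  . 0 0 . . . . .
  0 . . . . . . .

Result: 1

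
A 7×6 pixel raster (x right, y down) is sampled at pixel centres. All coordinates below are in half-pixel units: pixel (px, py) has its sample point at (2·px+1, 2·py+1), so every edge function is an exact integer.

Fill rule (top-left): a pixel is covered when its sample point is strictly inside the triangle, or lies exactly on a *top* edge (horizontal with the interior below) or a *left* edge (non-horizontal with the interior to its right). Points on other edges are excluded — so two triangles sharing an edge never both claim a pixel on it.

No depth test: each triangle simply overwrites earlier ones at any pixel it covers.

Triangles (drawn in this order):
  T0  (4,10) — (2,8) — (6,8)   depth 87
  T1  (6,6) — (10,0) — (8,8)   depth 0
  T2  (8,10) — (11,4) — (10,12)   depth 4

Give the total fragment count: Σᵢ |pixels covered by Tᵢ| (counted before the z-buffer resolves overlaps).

T0:
  2·area = 8
  edge (4, 10)→(2, 8): d=(-2,-2) top-left  bias=+0
  edge (2, 8)→(6, 8): d=(4,0) top-left  bias=+0
  edge (6, 8)→(4, 10): d=(-2,2) right/bottom  bias=-1
    (6,0)@(13, 1): e=[36,-28,0] → ·  [on edge]
    (5,1)@(11, 3): e=[28,-20,0] → ·  [on edge]
    (4,2)@(9, 5): e=[20,-12,0] → ·  [on edge]
    (0,3)@(1, 7): e=[0,-4,12] → ·  [on edge]
    (3,3)@(7, 7): e=[12,-4,0] → ·  [on edge]
    (1,4)@(3, 9): e=[0,4,4] → █  [on edge]
    (2,4)@(5, 9): e=[4,4,0] → ·  [on edge]
    (1,5)@(3, 11): e=[-4,12,0] → ·  [on edge]
    (2,5)@(5, 11): e=[0,12,-4] → ·  [on edge]
  covered (1 px):
    · · · · · · ·
    · · · · · · ·
    · · · · · · ·
    · · · · · · ·
    · █ · · · · ·
    · · · · · · ·
T1:
  2·area = 20
  edge (6, 6)→(10, 0): d=(4,-6) top-left  bias=+0
  edge (10, 0)→(8, 8): d=(-2,8) right/bottom  bias=-1
  edge (8, 8)→(6, 6): d=(-2,-2) top-left  bias=+0
    (0,0)@(1, 1): e=[-50,70,0] → ·  [on edge]
    (1,1)@(3, 3): e=[-30,50,0] → ·  [on edge]
    (4,1)@(9, 3): e=[6,2,12] → █
    (5,1)@(11, 3): e=[18,-14,16] → ·
    (2,2)@(5, 5): e=[-10,30,0] → ·  [on edge]
    (3,2)@(7, 5): e=[2,14,4] → █
    (4,2)@(9, 5): e=[14,-2,8] → ·
    (3,3)@(7, 7): e=[10,10,0] → █  [on edge]
    (4,3)@(9, 7): e=[22,-6,4] → ·
    (3,4)@(7, 9): e=[18,6,-4] → ·
    (4,4)@(9, 9): e=[30,-10,0] → ·  [on edge]
    (5,5)@(11, 11): e=[50,-30,0] → ·  [on edge]
  covered (3 px):
    · · · · · · ·
    · · · · █ · ·
    · · · █ · · ·
    · · · █ · · ·
    · · · · · · ·
    · · · · · · ·
T2:
  2·area = 18
  edge (8, 10)→(11, 4): d=(3,-6) top-left  bias=+0
  edge (11, 4)→(10, 12): d=(-1,8) right/bottom  bias=-1
  edge (10, 12)→(8, 10): d=(-2,-2) top-left  bias=+0
    (0,1)@(1, 3): e=[-63,81,0] → ·  [on edge]
    (1,2)@(3, 5): e=[-45,63,0] → ·  [on edge]
    (2,3)@(5, 7): e=[-27,45,0] → ·  [on edge]
    (3,4)@(7, 9): e=[-9,27,0] → ·  [on edge]
    (4,4)@(9, 9): e=[3,11,4] → █
    (5,4)@(11, 9): e=[15,-5,8] → ·
    (4,5)@(9, 11): e=[9,9,0] → █  [on edge]
    (5,5)@(11, 11): e=[21,-7,4] → ·
  covered (2 px):
    · · · · · · ·
    · · · · · · ·
    · · · · · · ·
    · · · · · · ·
    · · · · █ · ·
    · · · · █ · ·

Answer: 6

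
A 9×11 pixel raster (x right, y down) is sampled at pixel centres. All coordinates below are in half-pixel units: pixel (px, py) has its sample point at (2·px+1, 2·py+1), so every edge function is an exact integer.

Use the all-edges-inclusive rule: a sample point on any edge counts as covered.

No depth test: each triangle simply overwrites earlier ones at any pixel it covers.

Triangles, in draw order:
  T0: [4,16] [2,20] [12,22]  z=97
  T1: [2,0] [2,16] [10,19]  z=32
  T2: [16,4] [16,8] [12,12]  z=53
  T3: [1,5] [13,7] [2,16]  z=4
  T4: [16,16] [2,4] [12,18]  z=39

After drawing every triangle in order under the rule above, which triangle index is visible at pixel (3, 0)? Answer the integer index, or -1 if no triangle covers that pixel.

T0:
  2·area = 44  (B↔C swapped to make it positive)
  edge (4, 16)→(12, 22): d=(8,6) inclusive
  edge (12, 22)→(2, 20): d=(-10,-2) inclusive
  edge (2, 20)→(4, 16): d=(2,-4) inclusive
    (2,8)@(5, 17): e=[2,36,6] → X
    (3,8)@(7, 17): e=[-10,40,14] → .
    (1,9)@(3, 19): e=[30,12,2] → X
    (3,9)@(7, 19): e=[6,20,18] → X
    (4,9)@(9, 19): e=[-6,24,26] → .
    (1,10)@(3, 21): e=[46,-8,6] → .
    (2,10)@(5, 21): e=[34,-4,14] → .
    (3,10)@(7, 21): e=[22,0,22] → X  [on edge]
    (4,10)@(9, 21): e=[10,4,30] → X
    (5,10)@(11, 21): e=[-2,8,38] → .
  covered (6 px):
    . . . . . . . . .
    . . . . . . . . .
    . . . . . . . . .
    . . . . . . . . .
    . . . . . . . . .
    . . . . . . . . .
    . . . . . . . . .
    . . . . . . . . .
    . . X . . . . . .
    . X X X . . . . .
    . . . X X . . . .
T1:
  2·area = 128  (B↔C swapped to make it positive)
  edge (2, 0)→(10, 19): d=(8,19) inclusive
  edge (10, 19)→(2, 16): d=(-8,-3) inclusive
  edge (2, 16)→(2, 0): d=(0,-16) inclusive
    (1,1)@(3, 3): e=[5,107,16] → X
    (2,1)@(5, 3): e=[-33,113,48] → .
    (1,2)@(3, 5): e=[21,91,16] → X
    (2,2)@(5, 5): e=[-17,97,48] → .
    (1,3)@(3, 7): e=[37,75,16] → X
    (2,3)@(5, 7): e=[-1,81,48] → .
    (1,4)@(3, 9): e=[53,59,16] → X
    (2,4)@(5, 9): e=[15,65,48] → X
    (3,4)@(7, 9): e=[-23,71,80] → .
    (1,5)@(3, 11): e=[69,43,16] → X
    (3,5)@(7, 11): e=[-7,55,80] → .
    (1,6)@(3, 13): e=[85,27,16] → X
  covered (16 px):
    . . . . . . . . .
    . X . . . . . . .
    . X . . . . . . .
    . X . . . . . . .
    . X X . . . . . .
    . X X . . . . . .
    . X X X . . . . .
    . X X X . . . . .
    . . X X X . . . .
    . . . . . . . . .
    . . . . . . . . .
T2:
  2·area = 16
  edge (16, 4)→(16, 8): d=(0,4) inclusive
  edge (16, 8)→(12, 12): d=(-4,4) inclusive
  edge (12, 12)→(16, 4): d=(4,-8) inclusive
    (7,3)@(15, 7): e=[4,8,4] → X
    (8,3)@(17, 7): e=[-4,0,20] → .  [on edge]
    (7,4)@(15, 9): e=[4,0,12] → X  [on edge]
    (8,4)@(17, 9): e=[-4,-8,28] → .
    (6,5)@(13, 11): e=[12,0,4] → X  [on edge]
    (7,5)@(15, 11): e=[4,-8,20] → .
    (5,6)@(11, 13): e=[20,0,-4] → .  [on edge]
    (6,6)@(13, 13): e=[12,-8,12] → .
    (4,7)@(9, 15): e=[28,0,-12] → .  [on edge]
    (3,8)@(7, 17): e=[36,0,-20] → .  [on edge]
    (2,9)@(5, 19): e=[44,0,-28] → .  [on edge]
    (1,10)@(3, 21): e=[52,0,-36] → .  [on edge]
  covered (3 px):
    . . . . . . . . .
    . . . . . . . . .
    . . . . . . . . .
    . . . . . . . X .
    . . . . . . . X .
    . . . . . . X . .
    . . . . . . . . .
    . . . . . . . . .
    . . . . . . . . .
    . . . . . . . . .
    . . . . . . . . .
T3:
  2·area = 130
  edge (1, 5)→(13, 7): d=(12,2) inclusive
  edge (13, 7)→(2, 16): d=(-11,9) inclusive
  edge (2, 16)→(1, 5): d=(-1,-11) inclusive
    (0,2)@(1, 5): e=[0,130,0] → X  [on edge]
    (1,2)@(3, 5): e=[-4,112,22] → .
    (0,3)@(1, 7): e=[24,108,-2] → .
    (1,3)@(3, 7): e=[20,90,20] → X
    (2,3)@(5, 7): e=[16,72,42] → X
    (3,3)@(7, 7): e=[12,54,64] → X
    (4,3)@(9, 7): e=[8,36,86] → X
    (5,3)@(11, 7): e=[4,18,108] → X
    (6,3)@(13, 7): e=[0,0,130] → X  [on edge]
    (7,3)@(15, 7): e=[-4,-18,152] → .
    (1,4)@(3, 9): e=[44,68,18] → X
    (5,4)@(11, 9): e=[28,-4,106] → .
  covered (17 px):
    . . . . . . . . .
    . . . . . . . . .
    X . . . . . . . .
    . X X X X X X . .
    . X X X X . . . .
    . X X X . . . . .
    . X X . . . . . .
    . X . . . . . . .
    . . . . . . . . .
    . . . . . . . . .
    . . . . . . . . .
T4:
  2·area = 76  (B↔C swapped to make it positive)
  edge (16, 16)→(12, 18): d=(-4,2) inclusive
  edge (12, 18)→(2, 4): d=(-10,-14) inclusive
  edge (2, 4)→(16, 16): d=(14,12) inclusive
    (1,2)@(3, 5): e=[70,4,2] → X
    (2,2)@(5, 5): e=[66,32,-22] → .
    (1,3)@(3, 7): e=[62,-16,30] → .
    (2,3)@(5, 7): e=[58,12,6] → X
    (3,3)@(7, 7): e=[54,40,-18] → .
    (2,4)@(5, 9): e=[50,-8,34] → .
    (3,4)@(7, 9): e=[46,20,10] → X
    (4,4)@(9, 9): e=[42,48,-14] → .
    (3,5)@(7, 11): e=[38,0,38] → X  [on edge]
    (4,5)@(9, 11): e=[34,28,14] → X
    (5,5)@(11, 11): e=[30,56,-10] → .
    (3,6)@(7, 13): e=[30,-20,66] → .
  covered (10 px):
    . . . . . . . . .
    . . . . . . . . .
    . X . . . . . . .
    . . X . . . . . .
    . . . X . . . . .
    . . . X X . . . .
    . . . . X X . . .
    . . . . . X X . .
    . . . . . . X . .
    . . . . . . . . .
    . . . . . . . . .

Z-buffer (winner per pixel, '.' = empty):
  . . . . . . . . .
  . 1 . . . . . . .
  3 4 . . . . . . .
  . 3 4 3 3 3 3 2 .
  . 3 3 4 3 . . 2 .
  . 3 3 4 4 . 2 . .
  . 3 3 1 4 4 . . .
  . 3 1 1 . 4 4 . .
  . . 1 1 1 . 4 . .
  . 0 0 0 . . . . .
  . . . 0 0 . . . .

Final: -1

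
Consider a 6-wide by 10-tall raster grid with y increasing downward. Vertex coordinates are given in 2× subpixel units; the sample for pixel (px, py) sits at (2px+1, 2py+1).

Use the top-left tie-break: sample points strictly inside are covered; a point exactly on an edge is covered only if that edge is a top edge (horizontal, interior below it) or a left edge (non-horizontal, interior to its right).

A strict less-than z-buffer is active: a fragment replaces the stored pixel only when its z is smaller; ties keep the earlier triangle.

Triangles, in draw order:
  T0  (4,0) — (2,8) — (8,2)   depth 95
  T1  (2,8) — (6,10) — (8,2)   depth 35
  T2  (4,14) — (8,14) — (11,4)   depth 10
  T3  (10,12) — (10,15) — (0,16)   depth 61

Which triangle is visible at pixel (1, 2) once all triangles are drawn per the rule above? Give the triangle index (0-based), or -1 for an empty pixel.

T0:
  2·area = 36  (B↔C swapped to make it positive)
  edge (4, 0)→(8, 2): d=(4,2) right/bottom  bias=-1
  edge (8, 2)→(2, 8): d=(-6,6) right/bottom  bias=-1
  edge (2, 8)→(4, 0): d=(2,-8) top-left  bias=+0
    (2,0)@(5, 1): e=[2,24,10] → X
    (3,0)@(7, 1): e=[-2,12,26] → .
    (4,0)@(9, 1): e=[-6,0,42] → .  [on edge]
    (2,1)@(5, 3): e=[10,12,14] → X
    (3,1)@(7, 3): e=[6,0,30] → .  [on edge]
    (1,2)@(3, 5): e=[22,12,2] → X
    (2,2)@(5, 5): e=[18,0,18] → .  [on edge]
    (1,3)@(3, 7): e=[30,0,6] → .  [on edge]
    (0,4)@(1, 9): e=[42,0,-6] → .  [on edge]
  covered (3 px):
    . . X . . .
    . . X . . .
    . X . . . .
    . . . . . .
    . . . . . .
    . . . . . .
    . . . . . .
    . . . . . .
    . . . . . .
    . . . . . .
T1:
  2·area = 36  (B↔C swapped to make it positive)
  edge (2, 8)→(8, 2): d=(6,-6) top-left  bias=+0
  edge (8, 2)→(6, 10): d=(-2,8) right/bottom  bias=-1
  edge (6, 10)→(2, 8): d=(-4,-2) top-left  bias=+0
    (4,0)@(9, 1): e=[0,-6,42] → .  [on edge]
    (3,1)@(7, 3): e=[0,6,30] → X  [on edge]
    (4,1)@(9, 3): e=[12,-10,34] → .
    (2,2)@(5, 5): e=[0,18,18] → X  [on edge]
    (4,2)@(9, 5): e=[24,-14,26] → .
    (1,3)@(3, 7): e=[0,30,6] → X  [on edge]
    (3,3)@(7, 7): e=[24,-2,14] → .
    (0,4)@(1, 9): e=[0,42,-6] → .  [on edge]
    (1,4)@(3, 9): e=[12,26,-2] → .
    (2,4)@(5, 9): e=[24,10,2] → X
    (3,4)@(7, 9): e=[36,-6,6] → .
    (2,5)@(5, 11): e=[36,6,-6] → .
  covered (6 px):
    . . . . . .
    . . . X . .
    . . X X . .
    . X X . . .
    . . X . . .
    . . . . . .
    . . . . . .
    . . . . . .
    . . . . . .
    . . . . . .
T2:
  2·area = 40  (B↔C swapped to make it positive)
  edge (4, 14)→(11, 4): d=(7,-10) top-left  bias=+0
  edge (11, 4)→(8, 14): d=(-3,10) right/bottom  bias=-1
  edge (8, 14)→(4, 14): d=(-4,0) right/bottom  bias=-1
    (4,3)@(9, 7): e=[1,11,28] → X
    (5,3)@(11, 7): e=[21,-9,28] → .
    (4,4)@(9, 9): e=[15,5,20] → X
    (5,4)@(11, 9): e=[35,-15,20] → .
    (3,5)@(7, 11): e=[9,19,12] → X
    (4,5)@(9, 11): e=[29,-1,12] → .
    (2,6)@(5, 13): e=[3,33,4] → X
    (4,6)@(9, 13): e=[43,-7,4] → .
    (2,7)@(5, 15): e=[17,27,-4] → .
    (3,7)@(7, 15): e=[37,7,-4] → .
  covered (5 px):
    . . . . . .
    . . . . . .
    . . . . . .
    . . . . X .
    . . . . X .
    . . . X . .
    . . X X . .
    . . . . . .
    . . . . . .
    . . . . . .
T3:
  2·area = 30
  edge (10, 12)→(10, 15): d=(0,3) right/bottom  bias=-1
  edge (10, 15)→(0, 16): d=(-10,1) right/bottom  bias=-1
  edge (0, 16)→(10, 12): d=(10,-4) top-left  bias=+0
    (4,6)@(9, 13): e=[3,21,6] → X
    (5,6)@(11, 13): e=[-3,19,14] → .
    (1,7)@(3, 15): e=[21,7,2] → X
    (2,7)@(5, 15): e=[15,5,10] → X
    (3,7)@(7, 15): e=[9,3,18] → X
    (5,7)@(11, 15): e=[-3,-1,34] → .
    (1,8)@(3, 17): e=[21,-13,22] → .
    (2,8)@(5, 17): e=[15,-15,30] → .
    (3,8)@(7, 17): e=[9,-17,38] → .
    (4,8)@(9, 17): e=[3,-19,46] → .
  covered (5 px):
    . . . . . .
    . . . . . .
    . . . . . .
    . . . . . .
    . . . . . .
    . . . . . .
    . . . . X .
    . X X X X .
    . . . . . .
    . . . . . .

Z-buffer (winner per pixel, '.' = empty):
  . . 0 . . .
  . . 0 1 . .
  . 0 1 1 . .
  . 1 1 . 2 .
  . . 1 . 2 .
  . . . 2 . .
  . . 2 2 3 .
  . 3 3 3 3 .
  . . . . . .
  . . . . . .

Result: 0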